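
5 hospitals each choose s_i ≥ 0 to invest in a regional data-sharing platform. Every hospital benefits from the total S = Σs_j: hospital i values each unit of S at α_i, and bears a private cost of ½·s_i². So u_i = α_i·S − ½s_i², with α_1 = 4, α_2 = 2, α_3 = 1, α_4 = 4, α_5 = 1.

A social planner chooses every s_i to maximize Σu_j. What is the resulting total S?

Planner FOC: ∂(Σu_j)/∂s_i = (Σα_j) − s_i = 0, so s_i^SO = Σα_j = 12 for every i; S^SO = 60.

60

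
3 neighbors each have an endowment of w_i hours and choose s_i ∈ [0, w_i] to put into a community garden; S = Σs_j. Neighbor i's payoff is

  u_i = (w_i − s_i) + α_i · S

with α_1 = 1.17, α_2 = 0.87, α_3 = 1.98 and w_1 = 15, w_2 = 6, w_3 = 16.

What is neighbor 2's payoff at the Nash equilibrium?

32.97

∂u_i/∂s_i = α_i − 1, so neighbor i contributes w_i if α_i > 1, else 0.
α_i > 1 for i ∈ {1, 3}; NE contributions (15, 0, 16), S = 31.
u_2 = (6 − 0) + 0.87·31 = 32.97.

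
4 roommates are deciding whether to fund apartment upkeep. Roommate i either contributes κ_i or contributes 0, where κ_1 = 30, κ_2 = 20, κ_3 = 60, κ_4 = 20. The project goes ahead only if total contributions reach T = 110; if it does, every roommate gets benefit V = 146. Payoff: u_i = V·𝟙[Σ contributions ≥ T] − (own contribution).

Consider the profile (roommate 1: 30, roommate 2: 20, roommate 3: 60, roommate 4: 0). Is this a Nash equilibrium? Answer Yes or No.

Total = 110 ≥ 110: provided.
Roommate 1 (pledges 30, payoff 116): dropping to 0 → total 80, payoff 0. No gain.
Roommate 2 (pledges 20, payoff 126): dropping to 0 → total 90, payoff 0. No gain.
Roommate 3 (pledges 60, payoff 86): dropping to 0 → total 50, payoff 0. No gain.
Roommate 4 (pledges 0, payoff 146): pledging 20 → total 130, payoff 126. No gain.

Yes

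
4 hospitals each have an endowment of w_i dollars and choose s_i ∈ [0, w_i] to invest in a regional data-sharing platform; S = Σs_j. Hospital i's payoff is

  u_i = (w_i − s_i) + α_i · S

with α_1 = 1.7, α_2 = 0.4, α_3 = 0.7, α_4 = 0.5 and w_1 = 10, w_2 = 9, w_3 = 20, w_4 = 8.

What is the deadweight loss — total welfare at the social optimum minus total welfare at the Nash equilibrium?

85.1

∂u_i/∂s_i = α_i − 1, so hospital i contributes w_i if α_i > 1, else 0.
α_i > 1 for i ∈ {1}; NE contributions (10, 0, 0, 0), S = 10.
W^NE = Σw_i − S^NE + (Σα_i)·S^NE = 47 + 2.3·10 = 70.
Planner: ∂(Σu_j)/∂s_i = Σα_j − 1 = 2.3 > 0, so everyone contributes w_i; S^SO = 47, W^SO = 47 + 2.3·47 = 155.1.
Deadweight loss = 85.1.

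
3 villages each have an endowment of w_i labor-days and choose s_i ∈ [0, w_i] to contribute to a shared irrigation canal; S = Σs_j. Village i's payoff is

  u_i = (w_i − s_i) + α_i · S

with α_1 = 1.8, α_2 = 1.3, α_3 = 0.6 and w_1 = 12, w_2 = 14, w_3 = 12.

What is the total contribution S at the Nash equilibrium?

26

∂u_i/∂s_i = α_i − 1, so village i contributes w_i if α_i > 1, else 0.
α_i > 1 for i ∈ {1, 2}; NE contributions (12, 14, 0), S = 26.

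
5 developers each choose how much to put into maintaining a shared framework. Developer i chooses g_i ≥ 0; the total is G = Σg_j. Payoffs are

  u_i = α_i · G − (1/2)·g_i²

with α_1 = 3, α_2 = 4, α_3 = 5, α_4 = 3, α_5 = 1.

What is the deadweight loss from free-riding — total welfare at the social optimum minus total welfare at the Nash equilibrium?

Developer i's FOC: ∂u_i/∂g_i = α_i − g_i = 0, so g_i* = α_i.
NE contributions = (3, 4, 5, 3, 1); G = 16.
W^NE = (Σα)·G − ½Σα_i² = 16² − ½·60 = 226.
Planner sets g_i = Σα_j = 16 for every i, so G^SO = 5·16 = 80.
W^SO = (Σα)·G^SO − ½·5·(Σα)² = (5/2)·16² = 640.
Deadweight loss = W^SO − W^NE = 414.

414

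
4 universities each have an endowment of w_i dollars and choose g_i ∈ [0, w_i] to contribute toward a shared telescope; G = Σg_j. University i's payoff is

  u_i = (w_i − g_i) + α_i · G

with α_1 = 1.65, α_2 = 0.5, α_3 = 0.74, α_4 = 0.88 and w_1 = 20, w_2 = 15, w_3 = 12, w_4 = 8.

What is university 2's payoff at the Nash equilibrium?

∂u_i/∂g_i = α_i − 1, so university i contributes w_i if α_i > 1, else 0.
α_i > 1 for i ∈ {1}; NE contributions (20, 0, 0, 0), G = 20.
u_2 = (15 − 0) + 0.5·20 = 25.

25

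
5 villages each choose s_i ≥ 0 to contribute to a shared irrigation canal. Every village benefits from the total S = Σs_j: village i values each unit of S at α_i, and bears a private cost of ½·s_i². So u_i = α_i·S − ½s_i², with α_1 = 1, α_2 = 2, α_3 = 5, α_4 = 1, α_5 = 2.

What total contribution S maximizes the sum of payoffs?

55

Planner FOC: ∂(Σu_j)/∂s_i = (Σα_j) − s_i = 0, so s_i^SO = Σα_j = 11 for every i; S^SO = 55.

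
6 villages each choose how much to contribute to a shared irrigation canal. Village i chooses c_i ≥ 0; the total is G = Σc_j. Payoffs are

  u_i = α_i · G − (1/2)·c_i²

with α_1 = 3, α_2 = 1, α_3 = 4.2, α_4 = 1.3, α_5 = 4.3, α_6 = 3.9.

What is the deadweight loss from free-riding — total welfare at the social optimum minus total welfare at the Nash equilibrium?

Village i's FOC: ∂u_i/∂c_i = α_i − c_i = 0, so c_i* = α_i.
NE contributions = (3, 1, 4.2, 1.3, 4.3, 3.9); G = 17.7.
W^NE = (Σα)·G − ½Σα_i² = 17.7² − ½·63.03 = 281.775.
Planner sets c_i = Σα_j = 17.7 for every i, so G^SO = 6·17.7 = 106.2.
W^SO = (Σα)·G^SO − ½·6·(Σα)² = (6/2)·17.7² = 939.87.
Deadweight loss = W^SO − W^NE = 658.095.

658.095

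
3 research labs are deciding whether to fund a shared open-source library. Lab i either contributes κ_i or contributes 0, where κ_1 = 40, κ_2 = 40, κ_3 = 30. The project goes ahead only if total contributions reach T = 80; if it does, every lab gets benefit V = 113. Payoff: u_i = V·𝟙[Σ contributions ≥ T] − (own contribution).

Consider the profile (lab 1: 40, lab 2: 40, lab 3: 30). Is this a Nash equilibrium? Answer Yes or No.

Total = 110 ≥ 80: provided.
Lab 1 (pledges 40, payoff 73): dropping to 0 → total 70, payoff 0. No gain.
Lab 2 (pledges 40, payoff 73): dropping to 0 → total 70, payoff 0. No gain.
Lab 3 (pledges 30, payoff 83): dropping to 0 → total 80, payoff 113. Profitable deviation.

No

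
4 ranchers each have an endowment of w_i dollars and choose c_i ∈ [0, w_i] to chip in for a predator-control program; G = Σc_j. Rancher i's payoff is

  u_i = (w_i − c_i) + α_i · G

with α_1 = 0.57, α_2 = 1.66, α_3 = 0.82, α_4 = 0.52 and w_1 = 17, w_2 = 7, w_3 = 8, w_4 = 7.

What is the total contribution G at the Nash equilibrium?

7

∂u_i/∂c_i = α_i − 1, so rancher i contributes w_i if α_i > 1, else 0.
α_i > 1 for i ∈ {2}; NE contributions (0, 7, 0, 0), G = 7.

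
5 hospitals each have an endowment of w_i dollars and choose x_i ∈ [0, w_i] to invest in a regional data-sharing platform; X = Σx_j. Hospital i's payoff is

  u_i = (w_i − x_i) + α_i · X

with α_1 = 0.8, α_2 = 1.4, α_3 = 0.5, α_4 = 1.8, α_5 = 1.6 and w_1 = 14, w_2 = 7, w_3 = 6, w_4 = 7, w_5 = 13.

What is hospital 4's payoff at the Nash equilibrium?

48.6

∂u_i/∂x_i = α_i − 1, so hospital i contributes w_i if α_i > 1, else 0.
α_i > 1 for i ∈ {2, 4, 5}; NE contributions (0, 7, 0, 7, 13), X = 27.
u_4 = (7 − 7) + 1.8·27 = 48.6.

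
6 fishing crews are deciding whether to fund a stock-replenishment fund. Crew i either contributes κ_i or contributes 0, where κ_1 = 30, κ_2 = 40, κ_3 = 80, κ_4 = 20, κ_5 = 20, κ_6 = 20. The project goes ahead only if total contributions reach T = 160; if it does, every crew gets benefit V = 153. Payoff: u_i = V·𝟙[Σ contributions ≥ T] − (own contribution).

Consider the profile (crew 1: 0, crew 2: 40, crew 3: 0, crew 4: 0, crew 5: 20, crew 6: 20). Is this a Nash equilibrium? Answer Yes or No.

Total = 80 < 160: not provided.
Crew 1 (pledges 0, payoff 0): pledging 30 → total 110, payoff -30. No gain.
Crew 2 (pledges 40, payoff -40): dropping to 0 → total 40, payoff 0. Profitable deviation.

No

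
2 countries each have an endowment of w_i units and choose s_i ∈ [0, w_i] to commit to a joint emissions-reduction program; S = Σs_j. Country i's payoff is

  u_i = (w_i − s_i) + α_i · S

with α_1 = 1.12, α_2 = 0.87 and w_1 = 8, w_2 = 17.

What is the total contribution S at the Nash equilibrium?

8

∂u_i/∂s_i = α_i − 1, so country i contributes w_i if α_i > 1, else 0.
α_i > 1 for i ∈ {1}; NE contributions (8, 0), S = 8.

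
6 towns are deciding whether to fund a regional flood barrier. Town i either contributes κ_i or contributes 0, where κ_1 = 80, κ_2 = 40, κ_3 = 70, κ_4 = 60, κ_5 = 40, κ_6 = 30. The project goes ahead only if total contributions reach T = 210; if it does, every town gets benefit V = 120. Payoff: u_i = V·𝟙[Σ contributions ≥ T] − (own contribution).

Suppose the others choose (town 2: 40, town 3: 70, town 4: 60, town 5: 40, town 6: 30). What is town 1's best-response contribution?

Others' total = 240 ≥ 210; contributing adds cost 80 for no extra benefit.
Best response: 0.

0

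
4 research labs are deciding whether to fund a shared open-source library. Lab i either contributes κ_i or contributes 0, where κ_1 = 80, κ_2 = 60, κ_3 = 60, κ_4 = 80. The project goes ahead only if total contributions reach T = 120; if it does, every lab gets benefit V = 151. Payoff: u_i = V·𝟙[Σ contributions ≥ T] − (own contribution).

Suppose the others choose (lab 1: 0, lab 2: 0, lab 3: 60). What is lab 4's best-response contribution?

80

Others' total = 60. Contributing 80 brings total to 140 ≥ 120: gain V − κ_4 = 71.
Best response: 80.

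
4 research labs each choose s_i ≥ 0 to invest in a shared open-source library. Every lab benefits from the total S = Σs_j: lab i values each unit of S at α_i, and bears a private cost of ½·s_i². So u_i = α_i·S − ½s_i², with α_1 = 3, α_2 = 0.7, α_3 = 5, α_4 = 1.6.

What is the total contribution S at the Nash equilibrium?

10.3

Lab i's FOC: ∂u_i/∂s_i = α_i − s_i = 0, so s_i* = α_i.
NE contributions = (3, 0.7, 5, 1.6); S = 10.3.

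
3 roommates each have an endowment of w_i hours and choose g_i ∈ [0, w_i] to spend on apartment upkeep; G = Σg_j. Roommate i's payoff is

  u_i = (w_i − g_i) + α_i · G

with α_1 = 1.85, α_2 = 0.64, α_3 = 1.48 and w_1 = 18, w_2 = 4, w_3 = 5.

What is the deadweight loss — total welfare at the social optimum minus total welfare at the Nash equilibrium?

∂u_i/∂g_i = α_i − 1, so roommate i contributes w_i if α_i > 1, else 0.
α_i > 1 for i ∈ {1, 3}; NE contributions (18, 0, 5), G = 23.
W^NE = Σw_i − G^NE + (Σα_i)·G^NE = 27 + 2.97·23 = 95.31.
Planner: ∂(Σu_j)/∂g_i = Σα_j − 1 = 2.97 > 0, so everyone contributes w_i; G^SO = 27, W^SO = 27 + 2.97·27 = 107.19.
Deadweight loss = 11.88.

11.88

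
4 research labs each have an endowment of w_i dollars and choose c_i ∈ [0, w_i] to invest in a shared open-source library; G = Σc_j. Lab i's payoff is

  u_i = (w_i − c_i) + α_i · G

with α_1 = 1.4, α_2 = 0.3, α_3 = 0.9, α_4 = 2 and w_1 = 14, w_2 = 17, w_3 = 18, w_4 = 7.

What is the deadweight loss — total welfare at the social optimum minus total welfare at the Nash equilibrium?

126

∂u_i/∂c_i = α_i − 1, so lab i contributes w_i if α_i > 1, else 0.
α_i > 1 for i ∈ {1, 4}; NE contributions (14, 0, 0, 7), G = 21.
W^NE = Σw_i − G^NE + (Σα_i)·G^NE = 56 + 3.6·21 = 131.6.
Planner: ∂(Σu_j)/∂c_i = Σα_j − 1 = 3.6 > 0, so everyone contributes w_i; G^SO = 56, W^SO = 56 + 3.6·56 = 257.6.
Deadweight loss = 126.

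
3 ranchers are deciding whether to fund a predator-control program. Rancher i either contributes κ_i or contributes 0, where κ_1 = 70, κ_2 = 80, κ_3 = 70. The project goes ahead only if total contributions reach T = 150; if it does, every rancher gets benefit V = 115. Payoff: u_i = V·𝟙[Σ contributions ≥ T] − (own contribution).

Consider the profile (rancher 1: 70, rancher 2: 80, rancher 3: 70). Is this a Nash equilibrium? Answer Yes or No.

No

Total = 220 ≥ 150: provided.
Rancher 1 (pledges 70, payoff 45): dropping to 0 → total 150, payoff 115. Profitable deviation.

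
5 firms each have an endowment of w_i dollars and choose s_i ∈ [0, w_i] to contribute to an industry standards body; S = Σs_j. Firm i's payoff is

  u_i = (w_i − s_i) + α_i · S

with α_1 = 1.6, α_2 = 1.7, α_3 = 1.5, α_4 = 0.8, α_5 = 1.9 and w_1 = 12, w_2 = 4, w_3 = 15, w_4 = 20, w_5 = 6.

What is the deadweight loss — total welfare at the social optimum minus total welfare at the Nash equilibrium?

130

∂u_i/∂s_i = α_i − 1, so firm i contributes w_i if α_i > 1, else 0.
α_i > 1 for i ∈ {1, 2, 3, 5}; NE contributions (12, 4, 15, 0, 6), S = 37.
W^NE = Σw_i − S^NE + (Σα_i)·S^NE = 57 + 6.5·37 = 297.5.
Planner: ∂(Σu_j)/∂s_i = Σα_j − 1 = 6.5 > 0, so everyone contributes w_i; S^SO = 57, W^SO = 57 + 6.5·57 = 427.5.
Deadweight loss = 130.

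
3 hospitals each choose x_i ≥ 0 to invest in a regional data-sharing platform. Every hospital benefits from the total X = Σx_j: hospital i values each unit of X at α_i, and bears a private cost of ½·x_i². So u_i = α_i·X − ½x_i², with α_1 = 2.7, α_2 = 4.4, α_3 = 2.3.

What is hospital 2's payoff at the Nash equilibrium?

31.68

Hospital i's FOC: ∂u_i/∂x_i = α_i − x_i = 0, so x_i* = α_i.
NE contributions = (2.7, 4.4, 2.3); X = 9.4.
u_2 = α_2·X − ½·(x_2)² = 4.4·9.4 − ½·4.4² = 31.68.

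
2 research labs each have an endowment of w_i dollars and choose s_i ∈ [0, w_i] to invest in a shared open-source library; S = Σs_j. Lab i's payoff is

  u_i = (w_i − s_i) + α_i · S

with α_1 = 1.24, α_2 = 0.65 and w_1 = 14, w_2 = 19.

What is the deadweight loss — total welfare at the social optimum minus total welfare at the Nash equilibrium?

16.91

∂u_i/∂s_i = α_i − 1, so lab i contributes w_i if α_i > 1, else 0.
α_i > 1 for i ∈ {1}; NE contributions (14, 0), S = 14.
W^NE = Σw_i − S^NE + (Σα_i)·S^NE = 33 + 0.89·14 = 45.46.
Planner: ∂(Σu_j)/∂s_i = Σα_j − 1 = 0.89 > 0, so everyone contributes w_i; S^SO = 33, W^SO = 33 + 0.89·33 = 62.37.
Deadweight loss = 16.91.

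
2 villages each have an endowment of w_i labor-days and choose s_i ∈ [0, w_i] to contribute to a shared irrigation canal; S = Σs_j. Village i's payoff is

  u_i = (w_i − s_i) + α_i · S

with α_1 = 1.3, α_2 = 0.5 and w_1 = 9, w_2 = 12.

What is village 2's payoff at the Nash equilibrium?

∂u_i/∂s_i = α_i − 1, so village i contributes w_i if α_i > 1, else 0.
α_i > 1 for i ∈ {1}; NE contributions (9, 0), S = 9.
u_2 = (12 − 0) + 0.5·9 = 16.5.

16.5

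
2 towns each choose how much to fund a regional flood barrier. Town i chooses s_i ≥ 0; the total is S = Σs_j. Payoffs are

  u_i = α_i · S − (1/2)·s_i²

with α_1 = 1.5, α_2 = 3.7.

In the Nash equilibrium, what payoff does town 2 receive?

12.395

Town i's FOC: ∂u_i/∂s_i = α_i − s_i = 0, so s_i* = α_i.
NE contributions = (1.5, 3.7); S = 5.2.
u_2 = α_2·S − ½·(s_2)² = 3.7·5.2 − ½·3.7² = 12.395.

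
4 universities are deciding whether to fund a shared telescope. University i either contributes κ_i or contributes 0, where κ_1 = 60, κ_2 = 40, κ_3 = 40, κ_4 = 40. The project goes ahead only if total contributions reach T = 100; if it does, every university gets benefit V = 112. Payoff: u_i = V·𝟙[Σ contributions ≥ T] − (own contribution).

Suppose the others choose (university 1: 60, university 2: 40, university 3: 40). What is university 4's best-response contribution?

Others' total = 140 ≥ 100; contributing adds cost 40 for no extra benefit.
Best response: 0.

0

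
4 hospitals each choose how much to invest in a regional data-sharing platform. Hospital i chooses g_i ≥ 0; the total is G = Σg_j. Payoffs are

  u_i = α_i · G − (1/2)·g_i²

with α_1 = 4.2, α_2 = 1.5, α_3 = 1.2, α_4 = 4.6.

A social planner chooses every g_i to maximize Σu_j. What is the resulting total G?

46

Planner FOC: ∂(Σu_j)/∂g_i = (Σα_j) − g_i = 0, so g_i^SO = Σα_j = 11.5 for every i; G^SO = 46.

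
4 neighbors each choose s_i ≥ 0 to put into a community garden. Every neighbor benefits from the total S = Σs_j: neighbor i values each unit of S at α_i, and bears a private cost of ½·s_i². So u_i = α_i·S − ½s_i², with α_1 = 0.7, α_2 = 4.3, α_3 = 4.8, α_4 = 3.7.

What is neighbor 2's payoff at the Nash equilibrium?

48.805

Neighbor i's FOC: ∂u_i/∂s_i = α_i − s_i = 0, so s_i* = α_i.
NE contributions = (0.7, 4.3, 4.8, 3.7); S = 13.5.
u_2 = α_2·S − ½·(s_2)² = 4.3·13.5 − ½·4.3² = 48.805.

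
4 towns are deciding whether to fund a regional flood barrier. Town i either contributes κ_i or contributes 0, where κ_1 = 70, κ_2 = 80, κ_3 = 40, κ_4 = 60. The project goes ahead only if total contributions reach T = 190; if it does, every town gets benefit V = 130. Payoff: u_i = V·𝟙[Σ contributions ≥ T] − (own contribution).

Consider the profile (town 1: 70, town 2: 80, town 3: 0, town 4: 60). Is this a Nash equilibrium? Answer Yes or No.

Yes

Total = 210 ≥ 190: provided.
Town 1 (pledges 70, payoff 60): dropping to 0 → total 140, payoff 0. No gain.
Town 2 (pledges 80, payoff 50): dropping to 0 → total 130, payoff 0. No gain.
Town 3 (pledges 0, payoff 130): pledging 40 → total 250, payoff 90. No gain.
Town 4 (pledges 60, payoff 70): dropping to 0 → total 150, payoff 0. No gain.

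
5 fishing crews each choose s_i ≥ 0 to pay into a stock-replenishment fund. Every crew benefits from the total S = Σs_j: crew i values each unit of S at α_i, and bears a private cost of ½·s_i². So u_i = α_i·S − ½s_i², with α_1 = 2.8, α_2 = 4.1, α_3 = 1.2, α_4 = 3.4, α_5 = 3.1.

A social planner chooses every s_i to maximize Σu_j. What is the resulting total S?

Planner FOC: ∂(Σu_j)/∂s_i = (Σα_j) − s_i = 0, so s_i^SO = Σα_j = 14.6 for every i; S^SO = 73.

73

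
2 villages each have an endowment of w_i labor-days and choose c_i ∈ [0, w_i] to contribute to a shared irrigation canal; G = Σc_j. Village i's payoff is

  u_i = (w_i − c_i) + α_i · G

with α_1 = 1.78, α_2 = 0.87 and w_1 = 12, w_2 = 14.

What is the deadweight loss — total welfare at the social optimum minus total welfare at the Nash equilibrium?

∂u_i/∂c_i = α_i − 1, so village i contributes w_i if α_i > 1, else 0.
α_i > 1 for i ∈ {1}; NE contributions (12, 0), G = 12.
W^NE = Σw_i − G^NE + (Σα_i)·G^NE = 26 + 1.65·12 = 45.8.
Planner: ∂(Σu_j)/∂c_i = Σα_j − 1 = 1.65 > 0, so everyone contributes w_i; G^SO = 26, W^SO = 26 + 1.65·26 = 68.9.
Deadweight loss = 23.1.

23.1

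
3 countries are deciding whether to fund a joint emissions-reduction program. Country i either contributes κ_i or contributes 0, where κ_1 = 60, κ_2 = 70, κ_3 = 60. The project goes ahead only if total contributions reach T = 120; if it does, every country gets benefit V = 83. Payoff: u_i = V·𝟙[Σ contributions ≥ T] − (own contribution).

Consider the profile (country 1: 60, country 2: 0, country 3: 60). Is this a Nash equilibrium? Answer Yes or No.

Yes

Total = 120 ≥ 120: provided.
Country 1 (pledges 60, payoff 23): dropping to 0 → total 60, payoff 0. No gain.
Country 2 (pledges 0, payoff 83): pledging 70 → total 190, payoff 13. No gain.
Country 3 (pledges 60, payoff 23): dropping to 0 → total 60, payoff 0. No gain.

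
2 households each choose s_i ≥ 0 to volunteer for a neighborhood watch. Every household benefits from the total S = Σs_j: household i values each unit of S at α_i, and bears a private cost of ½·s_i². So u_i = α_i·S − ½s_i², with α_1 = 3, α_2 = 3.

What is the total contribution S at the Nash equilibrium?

6

Household i's FOC: ∂u_i/∂s_i = α_i − s_i = 0, so s_i* = α_i.
NE contributions = (3, 3); S = 6.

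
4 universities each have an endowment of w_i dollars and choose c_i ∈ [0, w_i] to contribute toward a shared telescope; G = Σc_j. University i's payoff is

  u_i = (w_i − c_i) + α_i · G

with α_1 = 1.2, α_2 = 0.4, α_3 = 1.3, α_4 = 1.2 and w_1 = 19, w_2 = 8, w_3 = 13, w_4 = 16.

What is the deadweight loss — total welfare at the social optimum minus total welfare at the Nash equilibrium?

24.8

∂u_i/∂c_i = α_i − 1, so university i contributes w_i if α_i > 1, else 0.
α_i > 1 for i ∈ {1, 3, 4}; NE contributions (19, 0, 13, 16), G = 48.
W^NE = Σw_i − G^NE + (Σα_i)·G^NE = 56 + 3.1·48 = 204.8.
Planner: ∂(Σu_j)/∂c_i = Σα_j − 1 = 3.1 > 0, so everyone contributes w_i; G^SO = 56, W^SO = 56 + 3.1·56 = 229.6.
Deadweight loss = 24.8.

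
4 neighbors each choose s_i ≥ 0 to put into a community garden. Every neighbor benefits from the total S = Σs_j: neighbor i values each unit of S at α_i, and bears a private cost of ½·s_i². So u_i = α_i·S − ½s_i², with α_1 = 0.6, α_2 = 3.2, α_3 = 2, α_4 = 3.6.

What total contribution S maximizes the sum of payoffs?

37.6

Planner FOC: ∂(Σu_j)/∂s_i = (Σα_j) − s_i = 0, so s_i^SO = Σα_j = 9.4 for every i; S^SO = 37.6.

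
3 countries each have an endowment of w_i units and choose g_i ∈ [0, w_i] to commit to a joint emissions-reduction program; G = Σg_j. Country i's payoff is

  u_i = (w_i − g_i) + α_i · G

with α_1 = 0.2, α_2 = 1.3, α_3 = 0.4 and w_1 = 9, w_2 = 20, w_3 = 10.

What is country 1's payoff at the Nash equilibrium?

13

∂u_i/∂g_i = α_i − 1, so country i contributes w_i if α_i > 1, else 0.
α_i > 1 for i ∈ {2}; NE contributions (0, 20, 0), G = 20.
u_1 = (9 − 0) + 0.2·20 = 13.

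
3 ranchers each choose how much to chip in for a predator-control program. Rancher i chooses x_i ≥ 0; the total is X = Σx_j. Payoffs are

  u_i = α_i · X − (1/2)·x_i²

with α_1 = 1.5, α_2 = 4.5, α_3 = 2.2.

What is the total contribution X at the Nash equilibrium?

Rancher i's FOC: ∂u_i/∂x_i = α_i − x_i = 0, so x_i* = α_i.
NE contributions = (1.5, 4.5, 2.2); X = 8.2.

8.2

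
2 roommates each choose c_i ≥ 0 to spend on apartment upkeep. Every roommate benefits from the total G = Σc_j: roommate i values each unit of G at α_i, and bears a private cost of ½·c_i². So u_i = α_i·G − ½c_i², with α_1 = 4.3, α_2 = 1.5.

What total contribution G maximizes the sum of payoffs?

Planner FOC: ∂(Σu_j)/∂c_i = (Σα_j) − c_i = 0, so c_i^SO = Σα_j = 5.8 for every i; G^SO = 11.6.

11.6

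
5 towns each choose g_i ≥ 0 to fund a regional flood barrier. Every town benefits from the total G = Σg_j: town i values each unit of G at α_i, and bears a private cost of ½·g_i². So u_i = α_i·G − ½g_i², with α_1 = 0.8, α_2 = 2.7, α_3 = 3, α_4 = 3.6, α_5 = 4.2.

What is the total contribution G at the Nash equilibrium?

14.3

Town i's FOC: ∂u_i/∂g_i = α_i − g_i = 0, so g_i* = α_i.
NE contributions = (0.8, 2.7, 3, 3.6, 4.2); G = 14.3.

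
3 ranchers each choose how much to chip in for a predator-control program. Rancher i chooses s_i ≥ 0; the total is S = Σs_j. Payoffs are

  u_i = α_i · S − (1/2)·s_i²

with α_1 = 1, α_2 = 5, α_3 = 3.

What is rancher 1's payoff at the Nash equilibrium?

Rancher i's FOC: ∂u_i/∂s_i = α_i − s_i = 0, so s_i* = α_i.
NE contributions = (1, 5, 3); S = 9.
u_1 = α_1·S − ½·(s_1)² = 1·9 − ½·1² = 8.5.

8.5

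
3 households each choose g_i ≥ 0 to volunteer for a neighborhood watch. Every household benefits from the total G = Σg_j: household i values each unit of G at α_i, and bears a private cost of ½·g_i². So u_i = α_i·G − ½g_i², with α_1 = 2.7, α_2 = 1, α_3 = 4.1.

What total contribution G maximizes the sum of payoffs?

Planner FOC: ∂(Σu_j)/∂g_i = (Σα_j) − g_i = 0, so g_i^SO = Σα_j = 7.8 for every i; G^SO = 23.4.

23.4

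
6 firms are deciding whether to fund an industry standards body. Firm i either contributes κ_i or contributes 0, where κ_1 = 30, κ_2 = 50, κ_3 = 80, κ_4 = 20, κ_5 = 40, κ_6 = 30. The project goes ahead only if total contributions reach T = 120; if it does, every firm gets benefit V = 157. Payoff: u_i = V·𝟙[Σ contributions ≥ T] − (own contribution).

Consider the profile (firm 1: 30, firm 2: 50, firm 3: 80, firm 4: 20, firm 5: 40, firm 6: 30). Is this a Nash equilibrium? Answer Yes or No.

Total = 250 ≥ 120: provided.
Firm 1 (pledges 30, payoff 127): dropping to 0 → total 220, payoff 157. Profitable deviation.

No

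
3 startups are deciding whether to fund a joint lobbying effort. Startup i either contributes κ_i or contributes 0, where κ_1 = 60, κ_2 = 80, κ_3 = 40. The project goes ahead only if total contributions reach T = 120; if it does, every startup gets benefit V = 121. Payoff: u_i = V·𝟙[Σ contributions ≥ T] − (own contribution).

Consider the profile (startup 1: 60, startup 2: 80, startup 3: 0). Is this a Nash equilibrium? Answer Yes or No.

Total = 140 ≥ 120: provided.
Startup 1 (pledges 60, payoff 61): dropping to 0 → total 80, payoff 0. No gain.
Startup 2 (pledges 80, payoff 41): dropping to 0 → total 60, payoff 0. No gain.
Startup 3 (pledges 0, payoff 121): pledging 40 → total 180, payoff 81. No gain.

Yes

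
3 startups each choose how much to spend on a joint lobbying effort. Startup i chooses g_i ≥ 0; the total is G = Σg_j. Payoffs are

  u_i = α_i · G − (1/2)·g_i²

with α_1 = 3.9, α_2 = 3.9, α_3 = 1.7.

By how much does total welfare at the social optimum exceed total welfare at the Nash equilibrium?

Startup i's FOC: ∂u_i/∂g_i = α_i − g_i = 0, so g_i* = α_i.
NE contributions = (3.9, 3.9, 1.7); G = 9.5.
W^NE = (Σα)·G − ½Σα_i² = 9.5² − ½·33.31 = 73.595.
Planner sets g_i = Σα_j = 9.5 for every i, so G^SO = 3·9.5 = 28.5.
W^SO = (Σα)·G^SO − ½·3·(Σα)² = (3/2)·9.5² = 135.375.
Deadweight loss = W^SO − W^NE = 61.78.

61.78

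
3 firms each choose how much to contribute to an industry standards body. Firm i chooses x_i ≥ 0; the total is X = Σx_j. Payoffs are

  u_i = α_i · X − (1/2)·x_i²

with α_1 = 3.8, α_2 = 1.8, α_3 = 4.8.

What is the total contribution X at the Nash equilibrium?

10.4

Firm i's FOC: ∂u_i/∂x_i = α_i − x_i = 0, so x_i* = α_i.
NE contributions = (3.8, 1.8, 4.8); X = 10.4.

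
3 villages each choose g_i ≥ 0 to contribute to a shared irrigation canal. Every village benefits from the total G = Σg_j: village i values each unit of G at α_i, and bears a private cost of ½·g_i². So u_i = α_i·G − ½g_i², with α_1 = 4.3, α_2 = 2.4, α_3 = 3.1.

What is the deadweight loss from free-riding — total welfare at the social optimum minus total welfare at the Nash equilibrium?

Village i's FOC: ∂u_i/∂g_i = α_i − g_i = 0, so g_i* = α_i.
NE contributions = (4.3, 2.4, 3.1); G = 9.8.
W^NE = (Σα)·G − ½Σα_i² = 9.8² − ½·33.86 = 79.11.
Planner sets g_i = Σα_j = 9.8 for every i, so G^SO = 3·9.8 = 29.4.
W^SO = (Σα)·G^SO − ½·3·(Σα)² = (3/2)·9.8² = 144.06.
Deadweight loss = W^SO − W^NE = 64.95.

64.95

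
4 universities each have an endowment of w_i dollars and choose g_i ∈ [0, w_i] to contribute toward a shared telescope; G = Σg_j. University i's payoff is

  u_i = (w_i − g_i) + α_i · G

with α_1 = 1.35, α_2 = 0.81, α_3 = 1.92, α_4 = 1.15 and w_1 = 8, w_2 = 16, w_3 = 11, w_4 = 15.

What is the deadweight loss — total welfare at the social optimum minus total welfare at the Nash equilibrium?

67.68

∂u_i/∂g_i = α_i − 1, so university i contributes w_i if α_i > 1, else 0.
α_i > 1 for i ∈ {1, 3, 4}; NE contributions (8, 0, 11, 15), G = 34.
W^NE = Σw_i − G^NE + (Σα_i)·G^NE = 50 + 4.23·34 = 193.82.
Planner: ∂(Σu_j)/∂g_i = Σα_j − 1 = 4.23 > 0, so everyone contributes w_i; G^SO = 50, W^SO = 50 + 4.23·50 = 261.5.
Deadweight loss = 67.68.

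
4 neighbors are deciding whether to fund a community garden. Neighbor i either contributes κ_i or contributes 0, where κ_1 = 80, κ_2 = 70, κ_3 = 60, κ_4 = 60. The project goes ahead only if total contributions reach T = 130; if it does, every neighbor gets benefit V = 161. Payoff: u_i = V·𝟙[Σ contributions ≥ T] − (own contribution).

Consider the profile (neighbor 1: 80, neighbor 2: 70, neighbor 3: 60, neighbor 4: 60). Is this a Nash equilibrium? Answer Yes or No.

Total = 270 ≥ 130: provided.
Neighbor 1 (pledges 80, payoff 81): dropping to 0 → total 190, payoff 161. Profitable deviation.

No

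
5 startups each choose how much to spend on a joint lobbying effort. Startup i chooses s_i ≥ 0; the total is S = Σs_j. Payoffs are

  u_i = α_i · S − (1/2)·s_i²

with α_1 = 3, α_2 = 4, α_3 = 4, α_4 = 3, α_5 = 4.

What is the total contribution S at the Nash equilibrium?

Startup i's FOC: ∂u_i/∂s_i = α_i − s_i = 0, so s_i* = α_i.
NE contributions = (3, 4, 4, 3, 4); S = 18.

18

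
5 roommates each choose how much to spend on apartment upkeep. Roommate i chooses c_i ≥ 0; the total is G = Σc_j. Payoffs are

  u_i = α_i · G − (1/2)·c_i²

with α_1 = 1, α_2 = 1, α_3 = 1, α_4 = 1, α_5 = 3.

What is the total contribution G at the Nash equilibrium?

Roommate i's FOC: ∂u_i/∂c_i = α_i − c_i = 0, so c_i* = α_i.
NE contributions = (1, 1, 1, 1, 3); G = 7.

7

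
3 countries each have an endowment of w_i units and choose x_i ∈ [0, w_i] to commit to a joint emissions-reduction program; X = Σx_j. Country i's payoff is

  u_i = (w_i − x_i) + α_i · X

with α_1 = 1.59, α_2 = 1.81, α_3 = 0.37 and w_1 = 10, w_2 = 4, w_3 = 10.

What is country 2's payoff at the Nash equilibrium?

∂u_i/∂x_i = α_i − 1, so country i contributes w_i if α_i > 1, else 0.
α_i > 1 for i ∈ {1, 2}; NE contributions (10, 4, 0), X = 14.
u_2 = (4 − 4) + 1.81·14 = 25.34.

25.34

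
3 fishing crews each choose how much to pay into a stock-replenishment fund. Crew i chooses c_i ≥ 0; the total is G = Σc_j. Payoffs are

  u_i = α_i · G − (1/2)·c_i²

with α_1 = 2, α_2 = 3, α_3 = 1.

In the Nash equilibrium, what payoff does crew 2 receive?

Crew i's FOC: ∂u_i/∂c_i = α_i − c_i = 0, so c_i* = α_i.
NE contributions = (2, 3, 1); G = 6.
u_2 = α_2·G − ½·(c_2)² = 3·6 − ½·3² = 13.5.

13.5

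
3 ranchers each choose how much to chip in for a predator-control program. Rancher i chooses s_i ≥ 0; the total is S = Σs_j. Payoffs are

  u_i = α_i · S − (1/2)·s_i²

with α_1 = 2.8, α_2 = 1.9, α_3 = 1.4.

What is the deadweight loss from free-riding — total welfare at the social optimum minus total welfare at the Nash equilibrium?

Rancher i's FOC: ∂u_i/∂s_i = α_i − s_i = 0, so s_i* = α_i.
NE contributions = (2.8, 1.9, 1.4); S = 6.1.
W^NE = (Σα)·S − ½Σα_i² = 6.1² − ½·13.41 = 30.505.
Planner sets s_i = Σα_j = 6.1 for every i, so S^SO = 3·6.1 = 18.3.
W^SO = (Σα)·S^SO − ½·3·(Σα)² = (3/2)·6.1² = 55.815.
Deadweight loss = W^SO − W^NE = 25.31.

25.31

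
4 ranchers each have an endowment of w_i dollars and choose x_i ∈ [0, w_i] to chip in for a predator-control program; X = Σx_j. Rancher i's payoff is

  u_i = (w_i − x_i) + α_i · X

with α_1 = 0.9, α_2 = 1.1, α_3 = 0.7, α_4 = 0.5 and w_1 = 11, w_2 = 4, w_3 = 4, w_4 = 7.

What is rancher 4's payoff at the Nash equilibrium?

9

∂u_i/∂x_i = α_i − 1, so rancher i contributes w_i if α_i > 1, else 0.
α_i > 1 for i ∈ {2}; NE contributions (0, 4, 0, 0), X = 4.
u_4 = (7 − 0) + 0.5·4 = 9.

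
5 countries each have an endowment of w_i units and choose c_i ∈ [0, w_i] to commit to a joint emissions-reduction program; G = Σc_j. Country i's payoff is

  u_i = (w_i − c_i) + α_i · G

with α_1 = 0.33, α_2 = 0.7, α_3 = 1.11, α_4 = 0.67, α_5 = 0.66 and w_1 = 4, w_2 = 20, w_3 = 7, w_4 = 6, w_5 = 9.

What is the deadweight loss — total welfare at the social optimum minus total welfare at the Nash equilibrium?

96.33

∂u_i/∂c_i = α_i − 1, so country i contributes w_i if α_i > 1, else 0.
α_i > 1 for i ∈ {3}; NE contributions (0, 0, 7, 0, 0), G = 7.
W^NE = Σw_i − G^NE + (Σα_i)·G^NE = 46 + 2.47·7 = 63.29.
Planner: ∂(Σu_j)/∂c_i = Σα_j − 1 = 2.47 > 0, so everyone contributes w_i; G^SO = 46, W^SO = 46 + 2.47·46 = 159.62.
Deadweight loss = 96.33.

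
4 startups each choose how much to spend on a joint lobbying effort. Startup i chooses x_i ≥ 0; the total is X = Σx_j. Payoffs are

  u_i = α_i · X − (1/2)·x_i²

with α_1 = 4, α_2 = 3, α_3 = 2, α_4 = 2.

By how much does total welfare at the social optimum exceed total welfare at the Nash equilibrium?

Startup i's FOC: ∂u_i/∂x_i = α_i − x_i = 0, so x_i* = α_i.
NE contributions = (4, 3, 2, 2); X = 11.
W^NE = (Σα)·X − ½Σα_i² = 11² − ½·33 = 104.5.
Planner sets x_i = Σα_j = 11 for every i, so X^SO = 4·11 = 44.
W^SO = (Σα)·X^SO − ½·4·(Σα)² = (4/2)·11² = 242.
Deadweight loss = W^SO − W^NE = 137.5.

137.5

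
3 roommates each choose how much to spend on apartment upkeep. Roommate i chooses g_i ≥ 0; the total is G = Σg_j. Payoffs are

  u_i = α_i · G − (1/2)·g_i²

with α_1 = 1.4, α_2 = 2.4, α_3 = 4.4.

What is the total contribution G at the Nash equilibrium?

Roommate i's FOC: ∂u_i/∂g_i = α_i − g_i = 0, so g_i* = α_i.
NE contributions = (1.4, 2.4, 4.4); G = 8.2.

8.2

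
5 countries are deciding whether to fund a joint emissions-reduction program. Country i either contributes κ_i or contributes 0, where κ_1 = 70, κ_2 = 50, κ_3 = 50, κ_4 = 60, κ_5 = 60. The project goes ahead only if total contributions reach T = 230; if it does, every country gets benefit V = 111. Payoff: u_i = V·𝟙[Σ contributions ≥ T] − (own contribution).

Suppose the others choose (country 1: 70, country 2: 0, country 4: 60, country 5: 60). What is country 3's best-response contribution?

Others' total = 190. Contributing 50 brings total to 240 ≥ 230: gain V − κ_3 = 61.
Best response: 50.

50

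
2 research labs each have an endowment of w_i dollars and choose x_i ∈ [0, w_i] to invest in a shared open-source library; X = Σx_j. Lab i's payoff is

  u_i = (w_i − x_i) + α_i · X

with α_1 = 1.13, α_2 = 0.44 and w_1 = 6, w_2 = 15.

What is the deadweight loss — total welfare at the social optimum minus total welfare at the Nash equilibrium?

∂u_i/∂x_i = α_i − 1, so lab i contributes w_i if α_i > 1, else 0.
α_i > 1 for i ∈ {1}; NE contributions (6, 0), X = 6.
W^NE = Σw_i − X^NE + (Σα_i)·X^NE = 21 + 0.57·6 = 24.42.
Planner: ∂(Σu_j)/∂x_i = Σα_j − 1 = 0.57 > 0, so everyone contributes w_i; X^SO = 21, W^SO = 21 + 0.57·21 = 32.97.
Deadweight loss = 8.55.

8.55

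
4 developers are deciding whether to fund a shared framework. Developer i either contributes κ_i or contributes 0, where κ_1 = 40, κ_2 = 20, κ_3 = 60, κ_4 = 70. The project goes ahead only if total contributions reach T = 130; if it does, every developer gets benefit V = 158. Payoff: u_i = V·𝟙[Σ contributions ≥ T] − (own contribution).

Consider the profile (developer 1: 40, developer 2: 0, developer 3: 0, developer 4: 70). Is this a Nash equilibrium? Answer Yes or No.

No

Total = 110 < 130: not provided.
Developer 1 (pledges 40, payoff -40): dropping to 0 → total 70, payoff 0. Profitable deviation.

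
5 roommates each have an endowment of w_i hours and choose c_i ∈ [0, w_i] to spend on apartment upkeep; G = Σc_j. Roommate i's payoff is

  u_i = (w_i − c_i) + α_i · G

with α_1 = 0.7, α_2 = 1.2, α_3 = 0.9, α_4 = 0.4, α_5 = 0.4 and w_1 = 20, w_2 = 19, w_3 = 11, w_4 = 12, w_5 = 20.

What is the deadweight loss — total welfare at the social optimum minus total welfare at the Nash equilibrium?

∂u_i/∂c_i = α_i − 1, so roommate i contributes w_i if α_i > 1, else 0.
α_i > 1 for i ∈ {2}; NE contributions (0, 19, 0, 0, 0), G = 19.
W^NE = Σw_i − G^NE + (Σα_i)·G^NE = 82 + 2.6·19 = 131.4.
Planner: ∂(Σu_j)/∂c_i = Σα_j − 1 = 2.6 > 0, so everyone contributes w_i; G^SO = 82, W^SO = 82 + 2.6·82 = 295.2.
Deadweight loss = 163.8.

163.8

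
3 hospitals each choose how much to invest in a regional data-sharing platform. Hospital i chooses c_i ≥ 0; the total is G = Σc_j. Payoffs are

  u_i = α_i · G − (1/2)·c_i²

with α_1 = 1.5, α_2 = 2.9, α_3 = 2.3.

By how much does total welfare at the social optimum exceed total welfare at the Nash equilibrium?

30.42

Hospital i's FOC: ∂u_i/∂c_i = α_i − c_i = 0, so c_i* = α_i.
NE contributions = (1.5, 2.9, 2.3); G = 6.7.
W^NE = (Σα)·G − ½Σα_i² = 6.7² − ½·15.95 = 36.915.
Planner sets c_i = Σα_j = 6.7 for every i, so G^SO = 3·6.7 = 20.1.
W^SO = (Σα)·G^SO − ½·3·(Σα)² = (3/2)·6.7² = 67.335.
Deadweight loss = W^SO − W^NE = 30.42.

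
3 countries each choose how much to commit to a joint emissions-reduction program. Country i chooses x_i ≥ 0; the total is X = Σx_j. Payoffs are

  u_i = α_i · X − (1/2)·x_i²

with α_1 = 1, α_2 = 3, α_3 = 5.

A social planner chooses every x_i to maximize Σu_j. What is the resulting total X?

27

Planner FOC: ∂(Σu_j)/∂x_i = (Σα_j) − x_i = 0, so x_i^SO = Σα_j = 9 for every i; X^SO = 27.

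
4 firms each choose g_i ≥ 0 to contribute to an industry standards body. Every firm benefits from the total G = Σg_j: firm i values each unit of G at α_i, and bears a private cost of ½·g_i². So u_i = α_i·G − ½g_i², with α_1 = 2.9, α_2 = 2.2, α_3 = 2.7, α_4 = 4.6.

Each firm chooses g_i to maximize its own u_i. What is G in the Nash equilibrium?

12.4

Firm i's FOC: ∂u_i/∂g_i = α_i − g_i = 0, so g_i* = α_i.
NE contributions = (2.9, 2.2, 2.7, 4.6); G = 12.4.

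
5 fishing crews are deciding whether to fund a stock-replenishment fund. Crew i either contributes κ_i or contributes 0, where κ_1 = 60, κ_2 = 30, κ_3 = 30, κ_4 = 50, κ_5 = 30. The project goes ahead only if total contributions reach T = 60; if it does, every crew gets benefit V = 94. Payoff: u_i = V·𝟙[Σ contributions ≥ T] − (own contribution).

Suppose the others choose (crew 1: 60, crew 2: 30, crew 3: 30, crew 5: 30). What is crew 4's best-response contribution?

Others' total = 150 ≥ 60; contributing adds cost 50 for no extra benefit.
Best response: 0.

0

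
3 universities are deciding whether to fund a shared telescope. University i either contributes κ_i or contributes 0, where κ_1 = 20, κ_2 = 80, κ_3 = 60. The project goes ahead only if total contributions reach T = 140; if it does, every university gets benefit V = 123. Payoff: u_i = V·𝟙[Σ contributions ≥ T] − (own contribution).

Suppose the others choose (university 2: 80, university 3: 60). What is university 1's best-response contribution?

Others' total = 140 ≥ 140; contributing adds cost 20 for no extra benefit.
Best response: 0.

0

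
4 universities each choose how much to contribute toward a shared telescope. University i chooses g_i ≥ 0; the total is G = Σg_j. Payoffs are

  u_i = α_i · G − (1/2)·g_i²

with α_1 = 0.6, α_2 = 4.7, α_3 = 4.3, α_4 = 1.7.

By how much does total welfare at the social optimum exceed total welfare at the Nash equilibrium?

149.605

University i's FOC: ∂u_i/∂g_i = α_i − g_i = 0, so g_i* = α_i.
NE contributions = (0.6, 4.7, 4.3, 1.7); G = 11.3.
W^NE = (Σα)·G − ½Σα_i² = 11.3² − ½·43.83 = 105.775.
Planner sets g_i = Σα_j = 11.3 for every i, so G^SO = 4·11.3 = 45.2.
W^SO = (Σα)·G^SO − ½·4·(Σα)² = (4/2)·11.3² = 255.38.
Deadweight loss = W^SO − W^NE = 149.605.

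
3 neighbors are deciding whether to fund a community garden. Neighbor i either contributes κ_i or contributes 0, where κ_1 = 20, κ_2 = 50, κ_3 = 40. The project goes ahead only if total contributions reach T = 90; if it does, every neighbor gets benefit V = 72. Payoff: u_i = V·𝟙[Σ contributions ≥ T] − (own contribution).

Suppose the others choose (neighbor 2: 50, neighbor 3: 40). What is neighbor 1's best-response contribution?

0

Others' total = 90 ≥ 90; contributing adds cost 20 for no extra benefit.
Best response: 0.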